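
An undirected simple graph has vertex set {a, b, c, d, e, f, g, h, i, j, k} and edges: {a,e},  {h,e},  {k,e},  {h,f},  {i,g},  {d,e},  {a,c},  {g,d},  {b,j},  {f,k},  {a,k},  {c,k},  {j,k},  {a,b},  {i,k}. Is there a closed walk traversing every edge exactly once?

Degrees: a:4, b:2, c:2, d:2, e:4, f:2, g:2, h:2, i:2, j:2, k:6
Every vertex has even degree and the edges form a single connected piece, so an Eulerian circuit exists.

Yes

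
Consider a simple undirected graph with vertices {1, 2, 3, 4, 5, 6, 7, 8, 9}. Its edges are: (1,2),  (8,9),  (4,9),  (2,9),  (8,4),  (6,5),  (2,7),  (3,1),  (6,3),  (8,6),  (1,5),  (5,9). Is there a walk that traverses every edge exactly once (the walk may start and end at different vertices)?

No

Degrees: 1:3, 2:3, 3:2, 4:2, 5:3, 6:3, 7:1, 8:3, 9:4
Odd-degree vertices: 1, 2, 5, 6, 7, 8 (6 total).
With 6 odd-degree vertices (more than two), no single trail can use every edge.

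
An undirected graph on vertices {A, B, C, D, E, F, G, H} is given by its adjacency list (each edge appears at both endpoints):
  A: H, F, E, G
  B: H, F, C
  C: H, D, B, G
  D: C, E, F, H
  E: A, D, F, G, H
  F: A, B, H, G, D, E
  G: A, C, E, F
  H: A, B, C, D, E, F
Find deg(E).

5

Neighbors of E: A, D, F, G, H.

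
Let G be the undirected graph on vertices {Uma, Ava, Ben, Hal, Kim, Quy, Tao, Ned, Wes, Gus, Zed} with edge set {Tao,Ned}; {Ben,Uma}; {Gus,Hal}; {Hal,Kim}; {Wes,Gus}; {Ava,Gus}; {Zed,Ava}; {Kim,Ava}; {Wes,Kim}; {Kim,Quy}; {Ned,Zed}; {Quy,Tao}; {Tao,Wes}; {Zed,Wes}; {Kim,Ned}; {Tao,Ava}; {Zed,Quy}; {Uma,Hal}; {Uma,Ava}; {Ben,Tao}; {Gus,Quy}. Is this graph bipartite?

A valid 2-coloring puts {Ava, Ben, Hal, Quy, Ned, Wes} on one side and {Uma, Kim, Tao, Gus, Zed} on the other; every edge crosses between the two sides.

Yes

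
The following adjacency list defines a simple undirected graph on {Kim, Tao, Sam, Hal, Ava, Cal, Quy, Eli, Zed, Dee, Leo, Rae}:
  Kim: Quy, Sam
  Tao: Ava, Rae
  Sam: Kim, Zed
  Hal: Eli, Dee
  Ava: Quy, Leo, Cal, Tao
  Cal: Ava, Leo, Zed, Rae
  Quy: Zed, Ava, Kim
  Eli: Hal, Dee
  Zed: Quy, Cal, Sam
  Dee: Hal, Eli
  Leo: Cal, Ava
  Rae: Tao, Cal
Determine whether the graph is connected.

Component: {Hal, Eli, Dee}
Component: {Kim, Tao, Sam, Ava, Cal, Quy, Zed, Leo, Rae}
No edge joins these 2 groups, so the graph is disconnected.

No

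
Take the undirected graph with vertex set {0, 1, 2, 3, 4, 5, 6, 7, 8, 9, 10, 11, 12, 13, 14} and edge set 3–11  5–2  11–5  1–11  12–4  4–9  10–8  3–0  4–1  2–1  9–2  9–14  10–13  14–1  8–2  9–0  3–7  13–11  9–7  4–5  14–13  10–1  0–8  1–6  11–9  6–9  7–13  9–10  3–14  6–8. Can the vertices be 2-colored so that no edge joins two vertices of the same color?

Yes

Partition the vertices as {1, 3, 5, 8, 9, 12, 13} vs {0, 2, 4, 6, 7, 10, 11, 14}. Each listed edge has one endpoint in each part, so the graph is bipartite.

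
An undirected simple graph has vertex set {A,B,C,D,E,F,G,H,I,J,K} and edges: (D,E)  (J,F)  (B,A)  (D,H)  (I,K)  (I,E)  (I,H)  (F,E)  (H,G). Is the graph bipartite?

Yes

Color {B, C, E, H, J, K} black and {A, D, F, G, I} white. No edge joins two same-colored vertices, so the graph is bipartite.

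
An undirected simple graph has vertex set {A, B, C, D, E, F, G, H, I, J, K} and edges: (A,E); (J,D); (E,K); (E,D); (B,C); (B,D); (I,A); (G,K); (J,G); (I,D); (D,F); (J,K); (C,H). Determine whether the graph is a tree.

|V| = 11, |E| = 13.
A tree on 11 vertices has exactly 10 edges; this graph has 13, so it contains a cycle and is not a tree.

No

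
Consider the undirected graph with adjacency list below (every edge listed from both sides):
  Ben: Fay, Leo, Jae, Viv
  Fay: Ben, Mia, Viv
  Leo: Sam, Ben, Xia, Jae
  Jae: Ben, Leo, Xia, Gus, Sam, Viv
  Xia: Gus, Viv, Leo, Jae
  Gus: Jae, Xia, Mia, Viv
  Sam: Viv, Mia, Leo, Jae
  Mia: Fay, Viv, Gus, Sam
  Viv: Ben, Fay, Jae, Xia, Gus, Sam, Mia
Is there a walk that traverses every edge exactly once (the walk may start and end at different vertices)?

Degrees: Ben:4, Fay:3, Leo:4, Jae:6, Xia:4, Gus:4, Sam:4, Mia:4, Viv:7
Odd-degree vertices: Fay, Viv (2 total).
The non-isolated vertices are connected and exactly 2 have odd degree, so an Eulerian trail exists (from Fay to Viv).

Yes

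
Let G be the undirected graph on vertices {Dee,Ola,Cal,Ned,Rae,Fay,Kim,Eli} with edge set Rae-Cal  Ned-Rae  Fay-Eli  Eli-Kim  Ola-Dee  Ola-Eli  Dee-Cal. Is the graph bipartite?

Yes

A valid 2-coloring puts {Ola, Cal, Ned, Fay, Kim} on one side and {Dee, Rae, Eli} on the other; every edge crosses between the two sides.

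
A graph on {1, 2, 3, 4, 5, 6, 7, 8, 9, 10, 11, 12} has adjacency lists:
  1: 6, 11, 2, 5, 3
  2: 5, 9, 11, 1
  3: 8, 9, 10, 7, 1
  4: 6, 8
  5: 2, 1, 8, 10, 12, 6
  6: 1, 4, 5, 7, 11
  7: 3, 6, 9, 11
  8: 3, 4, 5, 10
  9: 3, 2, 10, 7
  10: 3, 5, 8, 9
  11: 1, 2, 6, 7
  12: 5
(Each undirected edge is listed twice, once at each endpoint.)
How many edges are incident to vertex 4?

2

Neighbors of 4: 6, 8.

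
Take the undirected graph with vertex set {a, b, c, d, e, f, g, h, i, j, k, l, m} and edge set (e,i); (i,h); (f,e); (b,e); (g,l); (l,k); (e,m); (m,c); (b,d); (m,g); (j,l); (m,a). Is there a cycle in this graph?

|V| = 13, |E| = 12, number of components = 1.
Since 12 = 13 - 1, the graph is a forest and contains no cycle.

No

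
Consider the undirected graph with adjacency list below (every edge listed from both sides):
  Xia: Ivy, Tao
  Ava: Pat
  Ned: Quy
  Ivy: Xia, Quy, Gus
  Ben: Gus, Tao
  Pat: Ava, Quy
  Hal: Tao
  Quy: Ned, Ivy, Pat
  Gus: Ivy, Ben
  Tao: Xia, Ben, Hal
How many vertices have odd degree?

6

Degrees: Xia:2, Ava:1, Ned:1, Ivy:3, Ben:2, Pat:2, Hal:1, Quy:3, Gus:2, Tao:3
Odd-degree vertices: Ava, Ned, Ivy, Hal, Quy, Tao.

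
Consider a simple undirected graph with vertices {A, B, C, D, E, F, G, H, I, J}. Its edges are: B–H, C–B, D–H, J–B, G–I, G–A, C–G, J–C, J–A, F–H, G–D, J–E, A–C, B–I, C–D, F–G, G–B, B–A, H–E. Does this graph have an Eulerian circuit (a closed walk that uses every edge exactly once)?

No

Degrees: A:4, B:6, C:5, D:3, E:2, F:2, G:6, H:4, I:2, J:4
C, D have odd degree; an Eulerian circuit needs every degree to be even, so none exists.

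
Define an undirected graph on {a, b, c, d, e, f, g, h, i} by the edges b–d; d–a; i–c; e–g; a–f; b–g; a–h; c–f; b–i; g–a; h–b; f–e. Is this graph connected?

Yes

Starting from a and exploring outward reaches every vertex (a, g, d, h, f, b, e, c, i); the graph is connected.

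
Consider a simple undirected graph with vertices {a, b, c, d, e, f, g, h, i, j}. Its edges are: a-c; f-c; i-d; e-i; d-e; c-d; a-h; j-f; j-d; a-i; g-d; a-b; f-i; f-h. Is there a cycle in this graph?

The graph has 10 vertices, 14 edges, and 1 connected component.
One cycle is a-c-d-e-i-a.

Yes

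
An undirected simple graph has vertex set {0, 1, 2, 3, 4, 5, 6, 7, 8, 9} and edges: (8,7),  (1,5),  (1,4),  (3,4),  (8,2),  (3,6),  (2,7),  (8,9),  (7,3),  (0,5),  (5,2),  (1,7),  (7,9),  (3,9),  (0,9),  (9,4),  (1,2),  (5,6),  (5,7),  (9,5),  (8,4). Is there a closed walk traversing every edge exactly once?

Degrees: 0:2, 1:4, 2:4, 3:4, 4:4, 5:6, 6:2, 7:6, 8:4, 9:6
All degrees are even and the non-isolated vertices are connected — an Eulerian circuit exists.

Yes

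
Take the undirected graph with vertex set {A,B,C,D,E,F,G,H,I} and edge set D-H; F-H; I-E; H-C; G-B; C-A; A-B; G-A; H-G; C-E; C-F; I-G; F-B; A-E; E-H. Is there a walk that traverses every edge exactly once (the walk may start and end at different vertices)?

Degrees: A:4, B:3, C:4, D:1, E:4, F:3, G:4, H:5, I:2
Odd-degree vertices: B, D, F, H (4 total).
With 4 odd-degree vertices (more than two), no single trail can use every edge.

No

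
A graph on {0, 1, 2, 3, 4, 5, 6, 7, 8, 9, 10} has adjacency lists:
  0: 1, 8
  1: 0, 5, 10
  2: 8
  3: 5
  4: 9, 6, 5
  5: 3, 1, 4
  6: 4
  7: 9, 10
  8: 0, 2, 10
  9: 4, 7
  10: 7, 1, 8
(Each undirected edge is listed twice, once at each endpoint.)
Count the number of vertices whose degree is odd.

Degrees: 0:2, 1:3, 2:1, 3:1, 4:3, 5:3, 6:1, 7:2, 8:3, 9:2, 10:3
Odd-degree vertices: 1, 2, 3, 4, 5, 6, 8, 10.

8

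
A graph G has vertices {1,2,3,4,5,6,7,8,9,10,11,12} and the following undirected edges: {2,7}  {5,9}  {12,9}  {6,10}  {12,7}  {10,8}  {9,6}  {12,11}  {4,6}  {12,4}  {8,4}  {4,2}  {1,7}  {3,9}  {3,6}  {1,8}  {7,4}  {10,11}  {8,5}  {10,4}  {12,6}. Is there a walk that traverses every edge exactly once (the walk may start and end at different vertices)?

Degrees: 1:2, 2:2, 3:2, 4:6, 5:2, 6:5, 7:4, 8:4, 9:4, 10:4, 11:2, 12:5
Odd-degree vertices: 6, 12 (2 total).
With 2 odd-degree vertices and all edges in one connected piece, an Eulerian trail exists (from 6 to 12).

Yes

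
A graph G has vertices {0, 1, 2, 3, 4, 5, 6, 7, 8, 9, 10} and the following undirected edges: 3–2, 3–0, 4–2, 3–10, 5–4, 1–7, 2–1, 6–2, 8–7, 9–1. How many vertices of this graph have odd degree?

Degrees: 0:1, 1:3, 2:4, 3:3, 4:2, 5:1, 6:1, 7:2, 8:1, 9:1, 10:1
Odd-degree vertices: 0, 1, 3, 5, 6, 8, 9, 10.

8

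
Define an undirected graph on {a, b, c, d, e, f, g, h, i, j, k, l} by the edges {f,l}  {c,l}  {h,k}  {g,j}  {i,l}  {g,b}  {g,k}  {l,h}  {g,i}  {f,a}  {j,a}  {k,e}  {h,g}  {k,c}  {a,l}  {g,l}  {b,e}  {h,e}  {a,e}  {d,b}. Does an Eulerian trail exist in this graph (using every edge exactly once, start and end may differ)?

Yes

Degrees: a:4, b:3, c:2, d:1, e:4, f:2, g:6, h:4, i:2, j:2, k:4, l:6
Odd-degree vertices: b, d (2 total).
With 2 odd-degree vertices and all edges in one connected piece, an Eulerian trail exists (from b to d).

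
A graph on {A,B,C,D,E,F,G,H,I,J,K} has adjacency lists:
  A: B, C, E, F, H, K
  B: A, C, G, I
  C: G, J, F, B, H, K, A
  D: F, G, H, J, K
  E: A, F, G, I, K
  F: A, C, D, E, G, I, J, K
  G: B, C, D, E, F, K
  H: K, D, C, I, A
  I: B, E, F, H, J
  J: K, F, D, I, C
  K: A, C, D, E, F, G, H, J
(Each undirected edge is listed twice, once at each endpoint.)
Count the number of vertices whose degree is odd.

Degrees: A:6, B:4, C:7, D:5, E:5, F:8, G:6, H:5, I:5, J:5, K:8
Odd-degree vertices: C, D, E, H, I, J.

6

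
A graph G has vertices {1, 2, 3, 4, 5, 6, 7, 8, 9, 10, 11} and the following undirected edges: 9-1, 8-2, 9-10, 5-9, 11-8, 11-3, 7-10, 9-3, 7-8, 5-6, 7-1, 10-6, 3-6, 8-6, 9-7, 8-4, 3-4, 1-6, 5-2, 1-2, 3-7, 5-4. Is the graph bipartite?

The cycle 9-7-3-9 has length 3, which is odd, so the graph is not bipartite.

No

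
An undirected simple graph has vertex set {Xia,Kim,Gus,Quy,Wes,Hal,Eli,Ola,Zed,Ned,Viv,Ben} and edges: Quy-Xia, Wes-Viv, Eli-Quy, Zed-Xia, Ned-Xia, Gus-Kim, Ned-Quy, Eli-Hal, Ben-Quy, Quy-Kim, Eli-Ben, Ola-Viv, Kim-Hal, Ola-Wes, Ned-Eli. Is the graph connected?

Component: {Wes, Ola, Viv}
Component: {Xia, Kim, Gus, Quy, Hal, Eli, Zed, Ned, Ben}
There are 2 separate components, so the graph is not connected.

No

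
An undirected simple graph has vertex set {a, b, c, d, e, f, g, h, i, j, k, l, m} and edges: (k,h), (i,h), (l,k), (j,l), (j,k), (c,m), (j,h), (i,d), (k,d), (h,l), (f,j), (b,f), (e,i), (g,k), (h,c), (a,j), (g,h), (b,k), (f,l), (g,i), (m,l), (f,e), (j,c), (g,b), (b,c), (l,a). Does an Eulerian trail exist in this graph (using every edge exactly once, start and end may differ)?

Degrees: a:2, b:4, c:4, d:2, e:2, f:4, g:4, h:6, i:4, j:6, k:6, l:6, m:2
Odd-degree vertices: none (0 total).
The non-isolated vertices are connected and exactly 0 have odd degree, so an Eulerian trail exists.

Yes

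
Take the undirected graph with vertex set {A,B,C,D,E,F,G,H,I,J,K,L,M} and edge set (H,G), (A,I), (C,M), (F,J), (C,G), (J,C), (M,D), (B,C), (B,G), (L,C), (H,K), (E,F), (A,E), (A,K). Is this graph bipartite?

The cycle G-B-C-G has length 3, which is odd, so the graph is not bipartite.

No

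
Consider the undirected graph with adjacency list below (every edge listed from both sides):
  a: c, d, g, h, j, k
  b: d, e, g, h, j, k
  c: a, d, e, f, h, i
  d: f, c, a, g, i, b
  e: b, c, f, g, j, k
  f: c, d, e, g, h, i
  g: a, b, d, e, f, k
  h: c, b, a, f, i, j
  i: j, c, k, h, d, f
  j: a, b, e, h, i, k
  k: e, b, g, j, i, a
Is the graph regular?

Yes

Degrees: a:6, b:6, c:6, d:6, e:6, f:6, g:6, h:6, i:6, j:6, k:6
All degrees equal 6; the graph is regular.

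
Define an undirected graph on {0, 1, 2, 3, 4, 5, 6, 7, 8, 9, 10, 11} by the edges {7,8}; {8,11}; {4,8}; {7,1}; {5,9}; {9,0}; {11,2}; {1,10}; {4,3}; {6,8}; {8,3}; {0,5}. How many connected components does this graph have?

2

Component: {0, 5, 9}
Component: {1, 2, 3, 4, 6, 7, 8, 10, 11}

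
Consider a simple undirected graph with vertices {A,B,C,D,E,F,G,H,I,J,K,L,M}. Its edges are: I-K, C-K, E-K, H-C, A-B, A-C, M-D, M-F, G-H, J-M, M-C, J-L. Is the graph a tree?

The graph has 13 vertices and 12 edges.
It is connected with exactly 12 edges, hence acyclic — it is a tree.

Yes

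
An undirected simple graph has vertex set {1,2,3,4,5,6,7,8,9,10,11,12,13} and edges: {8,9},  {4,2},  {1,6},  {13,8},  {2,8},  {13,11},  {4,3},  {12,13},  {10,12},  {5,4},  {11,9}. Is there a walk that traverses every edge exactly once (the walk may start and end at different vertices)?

No

Degrees: 1:1, 2:2, 3:1, 4:3, 5:1, 6:1, 7:0, 8:3, 9:2, 10:1, 11:2, 12:2, 13:3
Odd-degree vertices: 1, 3, 4, 5, 6, 8, 10, 13 (8 total).
An Eulerian trail requires 0 or 2 odd-degree vertices; here there are 8.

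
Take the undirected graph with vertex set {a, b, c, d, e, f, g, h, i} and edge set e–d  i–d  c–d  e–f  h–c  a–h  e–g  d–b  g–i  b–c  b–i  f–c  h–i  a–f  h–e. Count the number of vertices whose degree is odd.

2

Degrees: a:2, b:3, c:4, d:4, e:4, f:3, g:2, h:4, i:4
Odd-degree vertices: b, f.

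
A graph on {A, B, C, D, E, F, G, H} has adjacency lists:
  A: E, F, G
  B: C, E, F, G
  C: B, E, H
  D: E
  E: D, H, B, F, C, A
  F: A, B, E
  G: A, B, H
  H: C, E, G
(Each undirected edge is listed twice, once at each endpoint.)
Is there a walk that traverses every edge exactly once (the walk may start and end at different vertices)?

Degrees: A:3, B:4, C:3, D:1, E:6, F:3, G:3, H:3
Odd-degree vertices: A, C, D, F, G, H (6 total).
With 6 odd-degree vertices (more than two), no single trail can use every edge.

No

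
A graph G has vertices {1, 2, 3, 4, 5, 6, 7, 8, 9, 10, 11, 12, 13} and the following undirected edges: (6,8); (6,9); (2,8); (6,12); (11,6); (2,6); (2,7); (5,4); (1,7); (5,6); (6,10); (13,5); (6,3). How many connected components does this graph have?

1

Component: {1, 2, 3, 4, 5, 6, 7, 8, 9, 10, 11, 12, 13}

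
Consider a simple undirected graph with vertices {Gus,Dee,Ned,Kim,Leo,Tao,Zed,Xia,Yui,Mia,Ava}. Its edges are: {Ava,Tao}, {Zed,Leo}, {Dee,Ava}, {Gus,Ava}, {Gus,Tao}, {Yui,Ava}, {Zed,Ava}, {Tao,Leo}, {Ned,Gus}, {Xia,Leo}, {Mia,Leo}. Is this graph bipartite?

No

The cycle Tao-Gus-Ava-Tao has length 3, which is odd, so the graph is not bipartite.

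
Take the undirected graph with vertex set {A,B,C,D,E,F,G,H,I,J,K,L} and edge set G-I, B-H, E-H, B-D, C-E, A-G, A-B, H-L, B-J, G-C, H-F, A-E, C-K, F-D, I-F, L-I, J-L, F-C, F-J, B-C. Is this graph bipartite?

A valid 2-coloring puts {B, E, F, G, K, L} on one side and {A, C, D, H, I, J} on the other; every edge crosses between the two sides.

Yes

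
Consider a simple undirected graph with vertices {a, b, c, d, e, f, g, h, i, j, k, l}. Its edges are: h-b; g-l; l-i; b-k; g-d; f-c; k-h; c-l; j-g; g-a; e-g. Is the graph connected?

Component: {b, h, k}
Component: {a, c, d, e, f, g, i, j, l}
There are 2 separate components, so the graph is not connected.

No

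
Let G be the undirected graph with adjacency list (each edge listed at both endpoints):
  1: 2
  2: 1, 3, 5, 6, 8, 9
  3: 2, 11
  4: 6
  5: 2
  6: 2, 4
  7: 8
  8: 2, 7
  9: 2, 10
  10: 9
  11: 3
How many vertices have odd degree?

Degrees: 1:1, 2:6, 3:2, 4:1, 5:1, 6:2, 7:1, 8:2, 9:2, 10:1, 11:1
Odd-degree vertices: 1, 4, 5, 7, 10, 11.

6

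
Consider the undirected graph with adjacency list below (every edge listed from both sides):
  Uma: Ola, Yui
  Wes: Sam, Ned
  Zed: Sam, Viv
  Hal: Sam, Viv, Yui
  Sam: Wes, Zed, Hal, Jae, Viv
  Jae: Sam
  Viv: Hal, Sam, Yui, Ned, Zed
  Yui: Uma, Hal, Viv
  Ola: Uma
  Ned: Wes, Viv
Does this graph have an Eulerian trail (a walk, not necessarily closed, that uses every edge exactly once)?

Degrees: Uma:2, Wes:2, Zed:2, Hal:3, Sam:5, Jae:1, Viv:5, Yui:3, Ola:1, Ned:2
Odd-degree vertices: Hal, Sam, Jae, Viv, Yui, Ola (6 total).
An Eulerian trail requires 0 or 2 odd-degree vertices; here there are 6.

No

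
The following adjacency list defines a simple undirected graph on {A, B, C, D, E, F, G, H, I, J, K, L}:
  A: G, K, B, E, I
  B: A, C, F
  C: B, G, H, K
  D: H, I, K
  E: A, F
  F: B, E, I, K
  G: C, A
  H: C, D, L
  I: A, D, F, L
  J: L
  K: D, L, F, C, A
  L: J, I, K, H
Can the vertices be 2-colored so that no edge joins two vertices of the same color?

Yes

A valid 2-coloring puts {B, E, G, H, I, J, K} on one side and {A, C, D, F, L} on the other; every edge crosses between the two sides.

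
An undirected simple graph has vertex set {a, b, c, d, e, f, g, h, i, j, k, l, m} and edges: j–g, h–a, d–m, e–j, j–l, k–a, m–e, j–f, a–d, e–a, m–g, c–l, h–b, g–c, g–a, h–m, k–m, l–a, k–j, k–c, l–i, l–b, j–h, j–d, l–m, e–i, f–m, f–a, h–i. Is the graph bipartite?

Yes

Color {d, e, f, g, h, k, l} black and {a, b, c, i, j, m} white. No edge joins two same-colored vertices, so the graph is bipartite.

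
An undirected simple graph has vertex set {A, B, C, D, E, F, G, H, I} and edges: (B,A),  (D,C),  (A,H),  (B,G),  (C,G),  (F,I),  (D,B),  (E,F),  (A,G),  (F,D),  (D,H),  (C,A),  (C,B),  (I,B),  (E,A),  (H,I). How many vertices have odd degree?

Degrees: A:5, B:5, C:4, D:4, E:2, F:3, G:3, H:3, I:3
Odd-degree vertices: A, B, F, G, H, I.

6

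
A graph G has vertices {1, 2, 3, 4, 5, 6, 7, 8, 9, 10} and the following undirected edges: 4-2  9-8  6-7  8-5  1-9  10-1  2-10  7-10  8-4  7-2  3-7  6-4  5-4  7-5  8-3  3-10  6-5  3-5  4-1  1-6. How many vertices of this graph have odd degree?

4

Degrees: 1:4, 2:3, 3:4, 4:5, 5:5, 6:4, 7:5, 8:4, 9:2, 10:4
Odd-degree vertices: 2, 4, 5, 7.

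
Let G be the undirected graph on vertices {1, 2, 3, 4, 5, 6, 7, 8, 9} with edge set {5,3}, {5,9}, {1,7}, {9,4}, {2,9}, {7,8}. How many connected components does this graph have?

3

Component: {6}
Component: {1, 7, 8}
Component: {2, 3, 4, 5, 9}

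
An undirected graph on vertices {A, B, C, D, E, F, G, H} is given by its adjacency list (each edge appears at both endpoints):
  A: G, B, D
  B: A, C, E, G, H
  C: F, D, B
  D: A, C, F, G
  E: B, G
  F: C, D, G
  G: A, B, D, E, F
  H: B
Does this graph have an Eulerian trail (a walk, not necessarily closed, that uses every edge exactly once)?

Degrees: A:3, B:5, C:3, D:4, E:2, F:3, G:5, H:1
Odd-degree vertices: A, B, C, F, G, H (6 total).
An Eulerian trail requires 0 or 2 odd-degree vertices; here there are 6.

No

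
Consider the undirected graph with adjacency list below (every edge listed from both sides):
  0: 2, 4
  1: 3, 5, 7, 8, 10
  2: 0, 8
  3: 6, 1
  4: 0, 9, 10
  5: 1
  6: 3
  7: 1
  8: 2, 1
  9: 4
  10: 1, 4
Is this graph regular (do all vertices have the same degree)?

No

Degrees: 0:2, 1:5, 2:2, 3:2, 4:3, 5:1, 6:1, 7:1, 8:2, 9:1, 10:2
Degrees are not all equal (e.g. deg(5)=1 but deg(1)=5); not regular.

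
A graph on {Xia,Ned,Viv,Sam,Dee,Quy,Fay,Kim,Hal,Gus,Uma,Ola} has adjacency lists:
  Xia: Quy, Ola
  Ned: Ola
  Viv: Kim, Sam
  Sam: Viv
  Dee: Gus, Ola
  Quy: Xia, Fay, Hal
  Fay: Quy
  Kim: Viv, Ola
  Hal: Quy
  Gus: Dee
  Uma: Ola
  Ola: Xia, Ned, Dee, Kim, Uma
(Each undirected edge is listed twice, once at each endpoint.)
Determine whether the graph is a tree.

|V| = 12, |E| = 11.
Connected and |E| = |V| - 1, which characterizes a tree.

Yes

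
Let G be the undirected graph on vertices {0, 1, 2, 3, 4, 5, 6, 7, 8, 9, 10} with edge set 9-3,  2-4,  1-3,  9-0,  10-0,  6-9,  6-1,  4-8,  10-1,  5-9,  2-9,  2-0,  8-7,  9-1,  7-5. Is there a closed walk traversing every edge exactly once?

Degrees: 0:3, 1:4, 2:3, 3:2, 4:2, 5:2, 6:2, 7:2, 8:2, 9:6, 10:2
Vertices with odd degree: 0, 2. An Eulerian circuit requires all degrees even.

No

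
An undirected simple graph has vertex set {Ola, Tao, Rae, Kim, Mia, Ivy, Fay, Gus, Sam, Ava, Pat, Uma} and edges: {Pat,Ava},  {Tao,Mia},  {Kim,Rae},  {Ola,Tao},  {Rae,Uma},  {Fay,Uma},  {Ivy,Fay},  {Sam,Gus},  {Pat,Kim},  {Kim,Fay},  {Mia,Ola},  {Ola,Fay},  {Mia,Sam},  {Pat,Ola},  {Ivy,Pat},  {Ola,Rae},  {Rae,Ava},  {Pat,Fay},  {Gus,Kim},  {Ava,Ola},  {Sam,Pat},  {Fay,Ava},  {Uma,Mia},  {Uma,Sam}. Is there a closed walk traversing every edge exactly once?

Degrees: Ola:6, Tao:2, Rae:4, Kim:4, Mia:4, Ivy:2, Fay:6, Gus:2, Sam:4, Ava:4, Pat:6, Uma:4
Every vertex has even degree and the edges form a single connected piece, so an Eulerian circuit exists.

Yes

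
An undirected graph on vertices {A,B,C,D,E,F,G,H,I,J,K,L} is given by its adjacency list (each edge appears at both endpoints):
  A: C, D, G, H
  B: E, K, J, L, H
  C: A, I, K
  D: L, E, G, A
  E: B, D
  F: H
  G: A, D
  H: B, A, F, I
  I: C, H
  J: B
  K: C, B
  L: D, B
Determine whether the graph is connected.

Yes

A breadth-first search from A visits A, G, C, D, H, I, K, E, L, B, F, J — all 12 vertices — so the graph is connected.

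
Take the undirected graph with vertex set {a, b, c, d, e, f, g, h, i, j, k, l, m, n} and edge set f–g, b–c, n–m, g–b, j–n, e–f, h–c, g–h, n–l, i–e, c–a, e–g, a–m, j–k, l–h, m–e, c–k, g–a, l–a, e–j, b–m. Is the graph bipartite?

e-f-g-e is an odd cycle (length 3), and a bipartite graph can contain only even cycles.

No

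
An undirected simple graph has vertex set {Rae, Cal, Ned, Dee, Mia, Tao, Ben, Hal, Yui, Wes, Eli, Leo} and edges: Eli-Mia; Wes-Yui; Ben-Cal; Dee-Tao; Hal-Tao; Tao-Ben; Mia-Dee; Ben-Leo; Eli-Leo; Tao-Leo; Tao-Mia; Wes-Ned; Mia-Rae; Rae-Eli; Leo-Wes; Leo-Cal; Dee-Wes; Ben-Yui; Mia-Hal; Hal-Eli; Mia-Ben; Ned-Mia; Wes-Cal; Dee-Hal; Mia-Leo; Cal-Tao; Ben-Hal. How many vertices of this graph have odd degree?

Degrees: Rae:2, Cal:4, Ned:2, Dee:4, Mia:8, Tao:6, Ben:6, Hal:5, Yui:2, Wes:5, Eli:4, Leo:6
Odd-degree vertices: Hal, Wes.

2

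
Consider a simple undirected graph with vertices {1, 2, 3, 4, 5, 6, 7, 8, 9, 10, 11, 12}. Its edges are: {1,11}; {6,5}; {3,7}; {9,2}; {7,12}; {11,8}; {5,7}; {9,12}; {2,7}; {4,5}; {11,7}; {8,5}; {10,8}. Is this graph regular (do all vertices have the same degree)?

Degrees: 1:1, 2:2, 3:1, 4:1, 5:4, 6:1, 7:5, 8:3, 9:2, 10:1, 11:3, 12:2
Degrees are not all equal (e.g. deg(1)=1 but deg(7)=5); not regular.

No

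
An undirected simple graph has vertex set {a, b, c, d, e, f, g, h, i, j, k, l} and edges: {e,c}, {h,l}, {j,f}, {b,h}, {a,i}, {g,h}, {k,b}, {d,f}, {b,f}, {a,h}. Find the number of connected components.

2

Component: {c, e}
Component: {a, b, d, f, g, h, i, j, k, l}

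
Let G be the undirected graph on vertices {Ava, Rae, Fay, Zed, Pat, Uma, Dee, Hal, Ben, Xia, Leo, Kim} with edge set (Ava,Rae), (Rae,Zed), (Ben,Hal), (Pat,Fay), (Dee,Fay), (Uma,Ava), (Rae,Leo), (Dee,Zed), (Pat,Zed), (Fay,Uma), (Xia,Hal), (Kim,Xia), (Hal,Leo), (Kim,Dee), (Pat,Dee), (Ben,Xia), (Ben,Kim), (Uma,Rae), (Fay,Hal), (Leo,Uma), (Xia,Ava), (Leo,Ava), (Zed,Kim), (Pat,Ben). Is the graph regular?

Degrees: Ava:4, Rae:4, Fay:4, Zed:4, Pat:4, Uma:4, Dee:4, Hal:4, Ben:4, Xia:4, Leo:4, Kim:4
Every vertex has degree 4, so the graph is 4-regular.

Yes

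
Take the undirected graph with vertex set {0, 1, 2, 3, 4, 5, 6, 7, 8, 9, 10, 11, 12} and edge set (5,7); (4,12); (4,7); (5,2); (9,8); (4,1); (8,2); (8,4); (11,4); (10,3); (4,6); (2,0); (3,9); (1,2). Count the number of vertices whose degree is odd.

Degrees: 0:1, 1:2, 2:4, 3:2, 4:6, 5:2, 6:1, 7:2, 8:3, 9:2, 10:1, 11:1, 12:1
Odd-degree vertices: 0, 6, 8, 10, 11, 12.

6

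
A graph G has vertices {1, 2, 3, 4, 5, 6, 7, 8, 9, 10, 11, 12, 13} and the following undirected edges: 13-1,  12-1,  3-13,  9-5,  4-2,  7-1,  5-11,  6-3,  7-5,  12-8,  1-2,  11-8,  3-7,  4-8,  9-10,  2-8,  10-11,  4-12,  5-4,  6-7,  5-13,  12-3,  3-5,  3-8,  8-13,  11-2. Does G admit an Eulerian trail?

Degrees: 1:4, 2:4, 3:6, 4:4, 5:6, 6:2, 7:4, 8:6, 9:2, 10:2, 11:4, 12:4, 13:4
Odd-degree vertices: none (0 total).
The non-isolated vertices are connected and exactly 0 have odd degree, so an Eulerian trail exists.

Yes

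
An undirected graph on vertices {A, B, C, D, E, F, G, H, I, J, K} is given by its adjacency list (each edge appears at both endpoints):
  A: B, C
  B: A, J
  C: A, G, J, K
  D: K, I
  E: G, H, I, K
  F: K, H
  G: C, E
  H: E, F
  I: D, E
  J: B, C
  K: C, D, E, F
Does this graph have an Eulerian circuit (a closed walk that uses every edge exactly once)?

Degrees: A:2, B:2, C:4, D:2, E:4, F:2, G:2, H:2, I:2, J:2, K:4
All degrees are even and the non-isolated vertices are connected — an Eulerian circuit exists.

Yes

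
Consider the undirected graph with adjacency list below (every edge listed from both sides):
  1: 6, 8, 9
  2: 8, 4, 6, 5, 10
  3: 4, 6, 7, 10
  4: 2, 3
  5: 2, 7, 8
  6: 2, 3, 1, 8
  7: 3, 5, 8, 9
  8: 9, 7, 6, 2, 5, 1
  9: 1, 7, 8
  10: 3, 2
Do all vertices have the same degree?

Degrees: 1:3, 2:5, 3:4, 4:2, 5:3, 6:4, 7:4, 8:6, 9:3, 10:2
Vertex 4 has degree 2 while 8 has degree 6, so the graph is not regular.

No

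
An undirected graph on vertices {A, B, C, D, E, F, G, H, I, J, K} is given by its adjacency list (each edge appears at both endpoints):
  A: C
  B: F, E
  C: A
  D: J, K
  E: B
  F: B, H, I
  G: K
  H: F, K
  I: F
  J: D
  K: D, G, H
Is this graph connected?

No

Component: {A, C}
Component: {B, D, E, F, G, H, I, J, K}
No edge joins these 2 groups, so the graph is disconnected.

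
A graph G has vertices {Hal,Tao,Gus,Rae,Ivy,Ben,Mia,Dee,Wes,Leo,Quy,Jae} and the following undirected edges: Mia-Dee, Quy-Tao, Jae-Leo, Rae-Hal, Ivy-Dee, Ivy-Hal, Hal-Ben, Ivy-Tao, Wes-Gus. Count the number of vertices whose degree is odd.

Degrees: Hal:3, Tao:2, Gus:1, Rae:1, Ivy:3, Ben:1, Mia:1, Dee:2, Wes:1, Leo:1, Quy:1, Jae:1
Odd-degree vertices: Hal, Gus, Rae, Ivy, Ben, Mia, Wes, Leo, Quy, Jae.

10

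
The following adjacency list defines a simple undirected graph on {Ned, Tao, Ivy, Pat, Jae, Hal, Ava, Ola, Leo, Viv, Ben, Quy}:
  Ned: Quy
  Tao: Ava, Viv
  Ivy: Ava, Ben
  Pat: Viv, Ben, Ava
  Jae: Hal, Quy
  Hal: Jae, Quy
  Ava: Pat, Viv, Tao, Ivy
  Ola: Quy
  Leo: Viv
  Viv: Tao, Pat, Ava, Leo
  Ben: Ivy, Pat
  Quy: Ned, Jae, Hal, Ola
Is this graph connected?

Component: {Ned, Jae, Hal, Ola, Quy}
Component: {Tao, Ivy, Pat, Ava, Leo, Viv, Ben}
There are 2 separate components, so the graph is not connected.

No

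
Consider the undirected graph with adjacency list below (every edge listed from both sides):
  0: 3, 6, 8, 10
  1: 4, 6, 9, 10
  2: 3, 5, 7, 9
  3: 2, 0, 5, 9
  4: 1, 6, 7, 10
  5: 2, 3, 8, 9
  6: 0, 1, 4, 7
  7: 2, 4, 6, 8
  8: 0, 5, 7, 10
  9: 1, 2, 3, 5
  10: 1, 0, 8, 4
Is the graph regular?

Yes

Degrees: 0:4, 1:4, 2:4, 3:4, 4:4, 5:4, 6:4, 7:4, 8:4, 9:4, 10:4
All degrees equal 4; the graph is regular.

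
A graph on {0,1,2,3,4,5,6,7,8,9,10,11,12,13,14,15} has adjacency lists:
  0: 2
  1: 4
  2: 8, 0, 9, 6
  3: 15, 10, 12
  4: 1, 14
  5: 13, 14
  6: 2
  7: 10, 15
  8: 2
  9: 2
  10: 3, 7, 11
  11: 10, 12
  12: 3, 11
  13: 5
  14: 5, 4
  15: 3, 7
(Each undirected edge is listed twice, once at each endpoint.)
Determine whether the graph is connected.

Component: {0, 2, 6, 8, 9}
Component: {1, 4, 5, 13, 14}
Component: {3, 7, 10, 11, 12, 15}
No edge joins these 3 groups, so the graph is disconnected.

No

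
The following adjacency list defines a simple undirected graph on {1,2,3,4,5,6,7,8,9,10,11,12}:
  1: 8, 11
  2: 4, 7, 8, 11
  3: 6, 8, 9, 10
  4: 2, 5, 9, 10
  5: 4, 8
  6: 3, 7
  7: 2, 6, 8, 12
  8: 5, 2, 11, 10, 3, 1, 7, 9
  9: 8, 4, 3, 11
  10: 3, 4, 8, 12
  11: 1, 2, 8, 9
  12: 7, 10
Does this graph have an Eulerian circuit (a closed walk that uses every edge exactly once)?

Yes

Degrees: 1:2, 2:4, 3:4, 4:4, 5:2, 6:2, 7:4, 8:8, 9:4, 10:4, 11:4, 12:2
Every vertex has even degree and the edges form a single connected piece, so an Eulerian circuit exists.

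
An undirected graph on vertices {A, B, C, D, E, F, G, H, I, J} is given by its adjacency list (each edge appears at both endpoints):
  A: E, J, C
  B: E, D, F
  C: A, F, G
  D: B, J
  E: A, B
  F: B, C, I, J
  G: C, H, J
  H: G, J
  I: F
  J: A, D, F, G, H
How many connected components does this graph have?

1

Component: {A, B, C, D, E, F, G, H, I, J}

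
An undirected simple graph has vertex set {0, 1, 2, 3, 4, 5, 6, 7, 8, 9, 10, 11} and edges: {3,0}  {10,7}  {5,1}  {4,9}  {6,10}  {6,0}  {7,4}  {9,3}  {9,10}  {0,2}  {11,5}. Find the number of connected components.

Component: {8}
Component: {1, 5, 11}
Component: {0, 2, 3, 4, 6, 7, 9, 10}

3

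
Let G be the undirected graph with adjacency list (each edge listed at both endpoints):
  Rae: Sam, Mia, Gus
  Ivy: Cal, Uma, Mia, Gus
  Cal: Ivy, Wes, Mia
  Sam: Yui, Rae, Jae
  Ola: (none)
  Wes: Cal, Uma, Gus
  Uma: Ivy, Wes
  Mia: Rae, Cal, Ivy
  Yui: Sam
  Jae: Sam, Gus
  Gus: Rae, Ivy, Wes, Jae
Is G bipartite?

The cycle Ivy-Cal-Mia-Ivy has length 3, which is odd, so the graph is not bipartite.

No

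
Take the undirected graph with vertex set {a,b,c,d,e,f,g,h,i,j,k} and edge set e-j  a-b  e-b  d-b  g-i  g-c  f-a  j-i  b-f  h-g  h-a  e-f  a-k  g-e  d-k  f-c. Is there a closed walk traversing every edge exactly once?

Degrees: a:4, b:4, c:2, d:2, e:4, f:4, g:4, h:2, i:2, j:2, k:2
Every vertex has even degree and the edges form a single connected piece, so an Eulerian circuit exists.

Yes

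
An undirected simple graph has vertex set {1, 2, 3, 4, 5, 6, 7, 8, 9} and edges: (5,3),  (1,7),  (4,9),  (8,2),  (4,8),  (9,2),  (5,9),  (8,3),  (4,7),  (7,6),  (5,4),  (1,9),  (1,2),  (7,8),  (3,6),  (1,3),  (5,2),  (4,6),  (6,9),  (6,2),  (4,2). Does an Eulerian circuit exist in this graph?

No

Degrees: 1:4, 2:6, 3:4, 4:6, 5:4, 6:5, 7:4, 8:4, 9:5
6, 9 have odd degree; an Eulerian circuit needs every degree to be even, so none exists.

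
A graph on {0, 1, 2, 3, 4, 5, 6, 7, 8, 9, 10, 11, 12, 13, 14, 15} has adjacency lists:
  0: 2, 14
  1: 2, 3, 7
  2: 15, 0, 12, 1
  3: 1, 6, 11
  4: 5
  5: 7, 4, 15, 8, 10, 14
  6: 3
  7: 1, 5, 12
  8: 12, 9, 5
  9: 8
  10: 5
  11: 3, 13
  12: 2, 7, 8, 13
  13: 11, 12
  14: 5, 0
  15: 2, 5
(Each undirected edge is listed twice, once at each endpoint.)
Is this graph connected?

Yes

Starting from 0 and exploring outward reaches every vertex (0, 2, 14, 1, 12, 15, 5, 7, 3, 13, 8, 10, 4, 6, 11, 9); the graph is connected.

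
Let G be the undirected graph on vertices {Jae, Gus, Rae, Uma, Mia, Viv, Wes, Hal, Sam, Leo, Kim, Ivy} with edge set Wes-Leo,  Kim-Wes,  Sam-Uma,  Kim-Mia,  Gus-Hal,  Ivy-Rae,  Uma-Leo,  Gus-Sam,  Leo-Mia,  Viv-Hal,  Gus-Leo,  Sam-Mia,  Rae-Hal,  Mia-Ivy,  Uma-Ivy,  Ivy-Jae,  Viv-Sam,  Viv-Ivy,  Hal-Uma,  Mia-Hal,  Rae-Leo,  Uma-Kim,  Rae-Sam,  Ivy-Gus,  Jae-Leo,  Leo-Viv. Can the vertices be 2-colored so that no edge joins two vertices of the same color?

Yes

Color {Hal, Sam, Leo, Kim, Ivy} black and {Jae, Gus, Rae, Uma, Mia, Viv, Wes} white. No edge joins two same-colored vertices, so the graph is bipartite.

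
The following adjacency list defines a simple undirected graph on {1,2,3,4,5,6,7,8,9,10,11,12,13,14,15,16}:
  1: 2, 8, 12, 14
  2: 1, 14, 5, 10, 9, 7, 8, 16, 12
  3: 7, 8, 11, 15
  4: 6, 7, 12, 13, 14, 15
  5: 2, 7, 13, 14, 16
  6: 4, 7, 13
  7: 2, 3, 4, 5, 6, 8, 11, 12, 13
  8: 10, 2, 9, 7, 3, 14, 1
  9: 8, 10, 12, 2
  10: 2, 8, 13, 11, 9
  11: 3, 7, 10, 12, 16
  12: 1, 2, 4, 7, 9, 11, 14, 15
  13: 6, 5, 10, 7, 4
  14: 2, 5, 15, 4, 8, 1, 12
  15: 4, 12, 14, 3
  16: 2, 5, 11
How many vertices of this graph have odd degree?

10

Degrees: 1:4, 2:9, 3:4, 4:6, 5:5, 6:3, 7:9, 8:7, 9:4, 10:5, 11:5, 12:8, 13:5, 14:7, 15:4, 16:3
Odd-degree vertices: 2, 5, 6, 7, 8, 10, 11, 13, 14, 16.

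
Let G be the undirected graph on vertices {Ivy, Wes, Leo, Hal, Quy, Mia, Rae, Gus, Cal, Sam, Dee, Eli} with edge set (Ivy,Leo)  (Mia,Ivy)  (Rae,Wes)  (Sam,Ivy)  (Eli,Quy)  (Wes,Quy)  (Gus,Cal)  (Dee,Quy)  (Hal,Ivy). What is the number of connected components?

3

Component: {Gus, Cal}
Component: {Ivy, Leo, Hal, Mia, Sam}
Component: {Wes, Quy, Rae, Dee, Eli}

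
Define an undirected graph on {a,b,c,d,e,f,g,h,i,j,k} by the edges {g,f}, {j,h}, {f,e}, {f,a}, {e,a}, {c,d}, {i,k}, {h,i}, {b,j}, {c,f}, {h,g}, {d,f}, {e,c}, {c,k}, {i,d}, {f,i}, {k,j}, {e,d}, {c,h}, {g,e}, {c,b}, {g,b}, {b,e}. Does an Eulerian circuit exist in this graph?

No

Degrees: a:2, b:4, c:6, d:4, e:6, f:6, g:4, h:4, i:4, j:3, k:3
j, k have odd degree; an Eulerian circuit needs every degree to be even, so none exists.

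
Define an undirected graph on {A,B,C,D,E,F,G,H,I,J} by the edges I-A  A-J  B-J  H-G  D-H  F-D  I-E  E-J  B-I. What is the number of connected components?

Component: {C}
Component: {D, F, G, H}
Component: {A, B, E, I, J}

3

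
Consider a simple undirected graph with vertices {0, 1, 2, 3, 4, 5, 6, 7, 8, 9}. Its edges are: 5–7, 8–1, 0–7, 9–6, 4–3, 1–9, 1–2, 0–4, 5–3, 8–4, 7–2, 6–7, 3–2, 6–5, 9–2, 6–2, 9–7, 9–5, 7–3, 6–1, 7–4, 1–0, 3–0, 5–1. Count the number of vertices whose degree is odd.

6

Degrees: 0:4, 1:6, 2:5, 3:5, 4:4, 5:5, 6:5, 7:7, 8:2, 9:5
Odd-degree vertices: 2, 3, 5, 6, 7, 9.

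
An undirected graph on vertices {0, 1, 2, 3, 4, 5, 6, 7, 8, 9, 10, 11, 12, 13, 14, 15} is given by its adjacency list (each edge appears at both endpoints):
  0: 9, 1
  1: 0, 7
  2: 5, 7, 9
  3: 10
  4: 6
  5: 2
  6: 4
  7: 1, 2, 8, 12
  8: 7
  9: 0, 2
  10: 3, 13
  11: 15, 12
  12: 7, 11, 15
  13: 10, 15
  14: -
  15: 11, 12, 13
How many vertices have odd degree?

8

Degrees: 0:2, 1:2, 2:3, 3:1, 4:1, 5:1, 6:1, 7:4, 8:1, 9:2, 10:2, 11:2, 12:3, 13:2, 14:0, 15:3
Odd-degree vertices: 2, 3, 4, 5, 6, 8, 12, 15.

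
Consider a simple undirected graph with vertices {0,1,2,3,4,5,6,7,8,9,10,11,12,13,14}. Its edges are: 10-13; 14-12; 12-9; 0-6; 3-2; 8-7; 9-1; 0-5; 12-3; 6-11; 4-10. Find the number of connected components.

4

Component: {7, 8}
Component: {4, 10, 13}
Component: {0, 5, 6, 11}
Component: {1, 2, 3, 9, 12, 14}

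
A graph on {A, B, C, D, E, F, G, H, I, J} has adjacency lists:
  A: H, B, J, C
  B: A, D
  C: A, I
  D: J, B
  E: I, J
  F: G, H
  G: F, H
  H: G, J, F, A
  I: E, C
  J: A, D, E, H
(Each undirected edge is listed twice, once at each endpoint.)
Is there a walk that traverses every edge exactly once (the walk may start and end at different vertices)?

Yes

Degrees: A:4, B:2, C:2, D:2, E:2, F:2, G:2, H:4, I:2, J:4
Odd-degree vertices: none (0 total).
The non-isolated vertices are connected and exactly 0 have odd degree, so an Eulerian trail exists.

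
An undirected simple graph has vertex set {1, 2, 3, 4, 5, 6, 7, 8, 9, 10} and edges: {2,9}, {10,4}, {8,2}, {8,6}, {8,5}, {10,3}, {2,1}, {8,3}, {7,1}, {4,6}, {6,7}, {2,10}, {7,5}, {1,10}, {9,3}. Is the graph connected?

A breadth-first search from 1 visits 1, 7, 2, 10, 6, 5, 9, 8, 4, 3 — all 10 vertices — so the graph is connected.

Yes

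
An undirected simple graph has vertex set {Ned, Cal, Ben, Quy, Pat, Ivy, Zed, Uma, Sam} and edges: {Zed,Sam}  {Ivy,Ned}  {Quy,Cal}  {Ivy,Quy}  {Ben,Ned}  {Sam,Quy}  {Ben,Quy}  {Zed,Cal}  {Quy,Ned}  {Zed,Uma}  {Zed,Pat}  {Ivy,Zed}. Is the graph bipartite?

The cycle Ivy-Ned-Quy-Ivy has length 3, which is odd, so the graph is not bipartite.

No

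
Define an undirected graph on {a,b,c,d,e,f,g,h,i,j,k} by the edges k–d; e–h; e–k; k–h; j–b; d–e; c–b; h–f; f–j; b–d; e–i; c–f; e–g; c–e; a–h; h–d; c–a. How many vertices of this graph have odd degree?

6

Degrees: a:2, b:3, c:4, d:4, e:6, f:3, g:1, h:5, i:1, j:2, k:3
Odd-degree vertices: b, f, g, h, i, k.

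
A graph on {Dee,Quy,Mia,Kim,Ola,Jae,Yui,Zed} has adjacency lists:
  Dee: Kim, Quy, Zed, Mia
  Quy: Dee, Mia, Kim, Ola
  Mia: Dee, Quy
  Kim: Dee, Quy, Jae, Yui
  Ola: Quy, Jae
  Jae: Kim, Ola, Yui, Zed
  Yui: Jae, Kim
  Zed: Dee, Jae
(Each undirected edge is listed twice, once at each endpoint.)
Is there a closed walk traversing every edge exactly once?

Yes

Degrees: Dee:4, Quy:4, Mia:2, Kim:4, Ola:2, Jae:4, Yui:2, Zed:2
Every vertex has even degree and the edges form a single connected piece, so an Eulerian circuit exists.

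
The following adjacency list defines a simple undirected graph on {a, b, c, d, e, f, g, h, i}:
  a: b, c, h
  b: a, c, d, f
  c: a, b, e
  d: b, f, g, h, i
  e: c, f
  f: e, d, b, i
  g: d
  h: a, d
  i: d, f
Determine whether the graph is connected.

Yes

A breadth-first search from a visits a, c, h, b, e, d, f, g, i — all 9 vertices — so the graph is connected.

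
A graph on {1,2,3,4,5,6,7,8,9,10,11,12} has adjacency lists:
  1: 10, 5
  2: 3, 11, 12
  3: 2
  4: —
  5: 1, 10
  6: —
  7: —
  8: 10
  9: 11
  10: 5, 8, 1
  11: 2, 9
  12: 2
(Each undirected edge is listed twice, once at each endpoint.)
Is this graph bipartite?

No

The cycle 1-5-10-1 has length 3, which is odd, so the graph is not bipartite.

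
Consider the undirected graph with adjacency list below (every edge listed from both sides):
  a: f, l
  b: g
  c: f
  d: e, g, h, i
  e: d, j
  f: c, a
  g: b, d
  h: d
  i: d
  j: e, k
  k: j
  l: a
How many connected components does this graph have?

2

Component: {a, c, f, l}
Component: {b, d, e, g, h, i, j, k}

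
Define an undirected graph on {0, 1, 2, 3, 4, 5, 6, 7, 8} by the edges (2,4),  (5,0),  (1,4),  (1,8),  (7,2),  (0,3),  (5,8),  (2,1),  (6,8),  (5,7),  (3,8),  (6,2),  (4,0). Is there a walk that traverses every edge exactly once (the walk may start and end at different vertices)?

No

Degrees: 0:3, 1:3, 2:4, 3:2, 4:3, 5:3, 6:2, 7:2, 8:4
Odd-degree vertices: 0, 1, 4, 5 (4 total).
With 4 odd-degree vertices (more than two), no single trail can use every edge.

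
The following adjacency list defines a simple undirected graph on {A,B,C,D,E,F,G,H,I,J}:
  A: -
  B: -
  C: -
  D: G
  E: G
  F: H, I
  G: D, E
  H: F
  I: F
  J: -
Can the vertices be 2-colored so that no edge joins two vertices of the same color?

A valid 2-coloring puts {A, B, C, G, H, I, J} on one side and {D, E, F} on the other; every edge crosses between the two sides.

Yes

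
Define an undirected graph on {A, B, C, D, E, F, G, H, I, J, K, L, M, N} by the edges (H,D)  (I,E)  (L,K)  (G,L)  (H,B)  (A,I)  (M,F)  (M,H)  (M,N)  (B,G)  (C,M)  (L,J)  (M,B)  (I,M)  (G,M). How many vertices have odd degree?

Degrees: A:1, B:3, C:1, D:1, E:1, F:1, G:3, H:3, I:3, J:1, K:1, L:3, M:7, N:1
Odd-degree vertices: A, B, C, D, E, F, G, H, I, J, K, L, M, N.

14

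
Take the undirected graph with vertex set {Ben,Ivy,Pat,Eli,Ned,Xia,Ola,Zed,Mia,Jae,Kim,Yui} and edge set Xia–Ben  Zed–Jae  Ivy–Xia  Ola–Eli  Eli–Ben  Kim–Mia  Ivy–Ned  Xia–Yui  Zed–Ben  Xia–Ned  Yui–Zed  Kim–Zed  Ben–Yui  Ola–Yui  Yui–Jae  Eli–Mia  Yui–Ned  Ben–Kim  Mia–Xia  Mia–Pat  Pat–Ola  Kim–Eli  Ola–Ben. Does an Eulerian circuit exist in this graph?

No

Degrees: Ben:6, Ivy:2, Pat:2, Eli:4, Ned:3, Xia:5, Ola:4, Zed:4, Mia:4, Jae:2, Kim:4, Yui:6
Vertices with odd degree: Ned, Xia. An Eulerian circuit requires all degrees even.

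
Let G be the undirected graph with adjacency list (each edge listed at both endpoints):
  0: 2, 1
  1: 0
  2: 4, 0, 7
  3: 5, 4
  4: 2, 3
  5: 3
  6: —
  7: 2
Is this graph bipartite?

Yes

A valid 2-coloring puts {1, 2, 3, 6} on one side and {0, 4, 5, 7} on the other; every edge crosses between the two sides.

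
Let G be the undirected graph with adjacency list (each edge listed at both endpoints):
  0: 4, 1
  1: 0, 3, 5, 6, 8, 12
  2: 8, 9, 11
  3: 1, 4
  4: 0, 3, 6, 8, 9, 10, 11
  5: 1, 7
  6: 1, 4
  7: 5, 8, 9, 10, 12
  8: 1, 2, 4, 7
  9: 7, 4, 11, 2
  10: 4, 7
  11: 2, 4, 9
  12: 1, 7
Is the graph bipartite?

No

The cycle 9-11-4-9 has length 3, which is odd, so the graph is not bipartite.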